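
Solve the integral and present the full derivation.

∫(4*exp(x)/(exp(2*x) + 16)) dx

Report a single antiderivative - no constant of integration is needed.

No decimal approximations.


Step 1. Substitute u = exp(x), turning ∫(4*exp(x)/(exp(2*x) + 16)) dx into ∫(4/(u**2 + 16)) du: now ∫(4/(u**2 + 16)) du.
Step 2. Evaluate the standard form: now atan(u/4).
Step 3. Substitute back u = exp(x): now atan(exp(x)/4).
Answer: atan(exp(x)/4).


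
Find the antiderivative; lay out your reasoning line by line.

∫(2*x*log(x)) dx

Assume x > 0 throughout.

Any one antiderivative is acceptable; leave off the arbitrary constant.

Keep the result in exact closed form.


Step 1. Integrate ∫(2*x*log(x)) dx by parts with u = log(x), dv = (2*x) dx, so v = x**2 [assuming x > 0]: now x**2*log(x) + ∫(-x) dx.
Step 2. Evaluate the standard form: now x**2*log(x) - x**2/2.
Answer: x**2*log(x) - x**2/2.


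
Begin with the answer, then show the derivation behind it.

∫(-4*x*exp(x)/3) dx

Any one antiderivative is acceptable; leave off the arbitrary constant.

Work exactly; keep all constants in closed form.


The answer is -4*x*exp(x)/3 + 4*exp(x)/3.
Step 1. Integrate ∫(-4*x*exp(x)/3) dx by parts with u = x, dv = (-4*exp(x)/3) dx, so v = -4*exp(x)/3: now -4*x*exp(x)/3 + ∫(4*exp(x)/3) dx.
Step 2. Evaluate the standard form: now -4*x*exp(x)/3 + 4*exp(x)/3.
Answer: -4*x*exp(x)/3 + 4*exp(x)/3.


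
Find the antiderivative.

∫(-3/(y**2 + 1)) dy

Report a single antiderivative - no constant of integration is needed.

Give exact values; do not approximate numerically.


Answer: -3*atan(y).


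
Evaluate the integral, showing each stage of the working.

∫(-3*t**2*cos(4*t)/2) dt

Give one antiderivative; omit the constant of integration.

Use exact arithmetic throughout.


Step 1. Integrate ∫(-3*t**2*cos(4*t)/2) dt by parts with u = t**2, dv = (-3*cos(4*t)/2) dt, so v = -3*sin(4*t)/8: now -3*t**2*sin(4*t)/8 + ∫(3*t*sin(4*t)/4) dt.
Step 2. Integrate ∫(3*t*sin(4*t)/4) dt by parts with u = t, dv = (3*sin(4*t)/4) dt, so v = -3*cos(4*t)/16: now -3*t**2*sin(4*t)/8 - 3*t*cos(4*t)/16 + ∫(3*cos(4*t)/16) dt.
Step 3. Evaluate the standard form: now -3*t**2*sin(4*t)/8 - 3*t*cos(4*t)/16 + 3*sin(4*t)/64.
Answer: -3*t**2*sin(4*t)/8 - 3*t*cos(4*t)/16 + 3*sin(4*t)/64.


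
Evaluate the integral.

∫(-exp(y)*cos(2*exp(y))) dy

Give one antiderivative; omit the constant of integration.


Answer: -sin(2*exp(y))/2.


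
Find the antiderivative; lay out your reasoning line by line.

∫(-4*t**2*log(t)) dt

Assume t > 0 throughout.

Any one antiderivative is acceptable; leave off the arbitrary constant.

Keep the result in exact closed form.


Step 1. Integrate ∫(-4*t**2*log(t)) dt by parts with u = log(t), dv = (-4*t**2) dt, so v = -4*t**3/3 [assuming t > 0]: now -4*t**3*log(t)/3 + ∫(4*t**2/3) dt.
Step 2. Evaluate the standard form: now -4*t**3*log(t)/3 + 4*t**3/9.
Answer: -4*t**3*log(t)/3 + 4*t**3/9.


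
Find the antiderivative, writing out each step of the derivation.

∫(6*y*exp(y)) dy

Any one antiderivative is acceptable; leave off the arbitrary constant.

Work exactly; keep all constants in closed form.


Step 1. Integrate ∫(6*y*exp(y)) dy by parts with u = y, dv = (6*exp(y)) dy, so v = 6*exp(y): now 6*y*exp(y) + ∫(-6*exp(y)) dy.
Step 2. Evaluate the standard form: now 6*y*exp(y) - 6*exp(y).
Answer: 6*y*exp(y) - 6*exp(y).


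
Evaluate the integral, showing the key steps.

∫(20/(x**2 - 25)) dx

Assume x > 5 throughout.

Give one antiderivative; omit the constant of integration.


Step 1. Decompose ∫(20/(x**2 - 25)) dx by partial fractions, 20/(x**2 - 25) = -2/(x + 5) + 2/(x - 5): now ∫(2/(x - 5)) dx + ∫(-2/(x + 5)) dx.
Step 2. Evaluate the standard form [assuming x > 5]: now 2*log(x - 5) + ∫(-2/(x + 5)) dx.
Step 3. Evaluate the standard form [assuming x > -5]: now 2*log(x - 5) - 2*log(x + 5).
Answer: 2*log(x - 5) - 2*log(x + 5).


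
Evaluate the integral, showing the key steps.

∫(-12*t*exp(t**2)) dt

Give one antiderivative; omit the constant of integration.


Step 1. Substitute u = t**2, turning ∫(-12*t*exp(t**2)) dt into ∫(-6*exp(u)) du: now ∫(-6*exp(u)) du.
Step 2. Evaluate the standard form: now -6*exp(u).
Step 3. Substitute back u = t**2: now -6*exp(t**2).
Answer: -6*exp(t**2).


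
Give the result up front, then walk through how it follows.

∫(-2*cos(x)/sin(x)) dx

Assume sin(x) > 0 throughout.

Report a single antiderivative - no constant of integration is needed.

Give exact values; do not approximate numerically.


The answer is -2*log(sin(x)).
Step 1. Substitute u = sin(x), turning ∫(-2*cos(x)/sin(x)) dx into ∫(-2/u) du: now ∫(-2/u) du.
Step 2. Evaluate the standard form [assuming u > 0]: now -2*log(u).
Step 3. Substitute back u = sin(x): now -2*log(sin(x)).
Answer: -2*log(sin(x)).


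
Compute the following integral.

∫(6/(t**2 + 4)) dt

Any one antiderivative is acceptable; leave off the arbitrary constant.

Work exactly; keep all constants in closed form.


Answer: 3*atan(t/2).


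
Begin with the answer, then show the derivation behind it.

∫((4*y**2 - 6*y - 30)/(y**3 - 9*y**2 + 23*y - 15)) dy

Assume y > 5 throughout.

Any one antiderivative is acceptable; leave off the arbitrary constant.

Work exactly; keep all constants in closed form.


The answer is 5*log(y - 5) + 3*log(y - 3) - 4*log(y - 1).
Step 1. Decompose ∫((4*y**2 - 6*y - 30)/(y**3 - 9*y**2 + 23*y - 15)) dy by partial fractions, (4*y**2 - 6*y - 30)/(y**3 - 9*y**2 + 23*y - 15) = -4/(y - 1) + 3/(y - 3) + 5/(y - 5): now ∫(5/(y - 5)) dy + ∫(3/(y - 3)) dy + ∫(-4/(y - 1)) dy.
Step 2. Evaluate the standard form [assuming y > 3]: now 3*log(y - 3) + ∫(5/(y - 5)) dy + ∫(-4/(y - 1)) dy.
Step 3. Evaluate the standard form [assuming y > 1]: now 3*log(y - 3) - 4*log(y - 1) + ∫(5/(y - 5)) dy.
Step 4. Evaluate the standard form [assuming y > 5]: now 5*log(y - 5) + 3*log(y - 3) - 4*log(y - 1).
Answer: 5*log(y - 5) + 3*log(y - 3) - 4*log(y - 1).


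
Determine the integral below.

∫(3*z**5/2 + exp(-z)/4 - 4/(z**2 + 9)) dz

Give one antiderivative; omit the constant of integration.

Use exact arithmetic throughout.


Answer: z**6/4 - 4*atan(z/3)/3 - exp(-z)/4.


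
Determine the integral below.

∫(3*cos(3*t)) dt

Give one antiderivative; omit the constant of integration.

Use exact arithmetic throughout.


Answer: sin(3*t).


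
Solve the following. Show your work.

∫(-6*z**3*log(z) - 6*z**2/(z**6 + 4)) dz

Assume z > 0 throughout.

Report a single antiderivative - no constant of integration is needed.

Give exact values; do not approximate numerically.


Step 1. Rewrite: now ∫(-6*z**2/(z**6 + 4)) dz + ∫(-6*z**3*log(z)) dz.
Step 2. Substitute u = z**3, turning ∫(-6*z**2/(z**6 + 4)) dz into ∫(-2/(u**2 + 4)) du: now ∫(-6*z**3*log(z)) dz + ∫(-2/(u**2 + 4)) du.
Step 3. Evaluate the standard form: now -atan(u/2) + ∫(-6*z**3*log(z)) dz.
Step 4. Substitute back u = z**3: now -atan(z**3/2) + ∫(-6*z**3*log(z)) dz.
Step 5. Integrate ∫(-6*z**3*log(z)) dz by parts with u = log(z), dv = (-6*z**3) dz, so v = -3*z**4/2 [assuming z > 0]: now -3*z**4*log(z)/2 - atan(z**3/2) + ∫(3*z**3/2) dz.
Step 6. Evaluate the standard form: now -3*z**4*log(z)/2 + 3*z**4/8 - atan(z**3/2).
Answer: -3*z**4*log(z)/2 + 3*z**4/8 - atan(z**3/2).


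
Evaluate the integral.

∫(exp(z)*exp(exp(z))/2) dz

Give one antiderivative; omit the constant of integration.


Answer: exp(exp(z))/2.


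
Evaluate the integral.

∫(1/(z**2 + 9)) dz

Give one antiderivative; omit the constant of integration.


Answer: atan(z/3)/3.


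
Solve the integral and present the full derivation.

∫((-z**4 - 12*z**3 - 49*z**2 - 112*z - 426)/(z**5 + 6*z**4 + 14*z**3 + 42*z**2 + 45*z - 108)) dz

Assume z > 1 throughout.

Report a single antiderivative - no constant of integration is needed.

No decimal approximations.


Step 1. Decompose ∫((-z**4 - 12*z**3 - 49*z**2 - 112*z - 426)/(z**5 + 6*z**4 + 14*z**3 + 42*z**2 + 45*z - 108)) dz by partial fractions, (-z**4 - 12*z**3 - 49*z**2 - 112*z - 426)/(z**5 + 6*z**4 + 14*z**3 + 42*z**2 + 45*z - 108) = 1/(z**2 + 9) - 2/(z + 4) + 4/(z + 3) - 3/(z - 1): now ∫(-3/(z - 1)) dz + ∫(4/(z + 3)) dz + ∫(-2/(z + 4)) dz + ∫(1/(z**2 + 9)) dz.
Step 2. Evaluate the standard form [assuming z > 1]: now -3*log(z - 1) + ∫(4/(z + 3)) dz + ∫(-2/(z + 4)) dz + ∫(1/(z**2 + 9)) dz.
Step 3. Evaluate the standard form [assuming z > -3]: now -3*log(z - 1) + 4*log(z + 3) + ∫(-2/(z + 4)) dz + ∫(1/(z**2 + 9)) dz.
Step 4. Evaluate the standard form [assuming z > -4]: now -3*log(z - 1) + 4*log(z + 3) - 2*log(z + 4) + ∫(1/(z**2 + 9)) dz.
Step 5. Evaluate the standard form: now -3*log(z - 1) + 4*log(z + 3) - 2*log(z + 4) + atan(z/3)/3.
Answer: -3*log(z - 1) + 4*log(z + 3) - 2*log(z + 4) + atan(z/3)/3.


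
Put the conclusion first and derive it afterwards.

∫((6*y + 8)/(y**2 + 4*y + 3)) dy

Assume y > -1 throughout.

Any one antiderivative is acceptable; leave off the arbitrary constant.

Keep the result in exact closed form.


The answer is log(y + 1) + 5*log(y + 3).
Step 1. Decompose ∫((6*y + 8)/(y**2 + 4*y + 3)) dy by partial fractions, (6*y + 8)/(y**2 + 4*y + 3) = 5/(y + 3) + 1/(y + 1): now ∫(1/(y + 1)) dy + ∫(5/(y + 3)) dy.
Step 2. Evaluate the standard form [assuming y > -3]: now 5*log(y + 3) + ∫(1/(y + 1)) dy.
Step 3. Evaluate the standard form [assuming y > -1]: now log(y + 1) + 5*log(y + 3).
Answer: log(y + 1) + 5*log(y + 3).


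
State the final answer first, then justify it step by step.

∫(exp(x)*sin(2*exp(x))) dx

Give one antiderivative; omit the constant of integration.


The answer is -cos(2*exp(x))/2.
Step 1. Substitute u = exp(x), turning ∫(exp(x)*sin(2*exp(x))) dx into ∫(sin(2*u)) du: now ∫(sin(2*u)) du.
Step 2. Evaluate the standard form: now -cos(2*u)/2.
Step 3. Substitute back u = exp(x): now -cos(2*exp(x))/2.
Answer: -cos(2*exp(x))/2.


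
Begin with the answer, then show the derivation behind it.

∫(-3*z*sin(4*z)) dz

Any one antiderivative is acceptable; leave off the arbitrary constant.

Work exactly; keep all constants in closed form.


The answer is 3*z*cos(4*z)/4 - 3*sin(4*z)/16.
Step 1. Integrate ∫(-3*z*sin(4*z)) dz by parts with u = z, dv = (-3*sin(4*z)) dz, so v = 3*cos(4*z)/4: now 3*z*cos(4*z)/4 + ∫(-3*cos(4*z)/4) dz.
Step 2. Evaluate the standard form: now 3*z*cos(4*z)/4 - 3*sin(4*z)/16.
Answer: 3*z*cos(4*z)/4 - 3*sin(4*z)/16.


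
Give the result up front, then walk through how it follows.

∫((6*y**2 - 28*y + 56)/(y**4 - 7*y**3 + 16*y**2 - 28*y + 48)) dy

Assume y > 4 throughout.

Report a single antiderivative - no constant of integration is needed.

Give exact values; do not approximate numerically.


The answer is 2*log(y - 4) - 2*log(y - 3) + 2*atan(y/2).
Step 1. Decompose ∫((6*y**2 - 28*y + 56)/(y**4 - 7*y**3 + 16*y**2 - 28*y + 48)) dy by partial fractions, (6*y**2 - 28*y + 56)/(y**4 - 7*y**3 + 16*y**2 - 28*y + 48) = 4/(y**2 + 4) - 2/(y - 3) + 2/(y - 4): now ∫(2/(y - 4)) dy + ∫(-2/(y - 3)) dy + ∫(4/(y**2 + 4)) dy.
Step 2. Evaluate the standard form [assuming y > 3]: now -2*log(y - 3) + ∫(2/(y - 4)) dy + ∫(4/(y**2 + 4)) dy.
Step 3. Evaluate the standard form [assuming y > 4]: now 2*log(y - 4) - 2*log(y - 3) + ∫(4/(y**2 + 4)) dy.
Step 4. Evaluate the standard form: now 2*log(y - 4) - 2*log(y - 3) + 2*atan(y/2).
Answer: 2*log(y - 4) - 2*log(y - 3) + 2*atan(y/2).


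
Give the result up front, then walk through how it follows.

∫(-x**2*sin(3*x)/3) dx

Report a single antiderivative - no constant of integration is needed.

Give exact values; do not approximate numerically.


The answer is x**2*cos(3*x)/9 - 2*x*sin(3*x)/27 - 2*cos(3*x)/81.
Step 1. Integrate ∫(-x**2*sin(3*x)/3) dx by parts with u = x**2, dv = (-sin(3*x)/3) dx, so v = cos(3*x)/9: now x**2*cos(3*x)/9 + ∫(-2*x*cos(3*x)/9) dx.
Step 2. Integrate ∫(-2*x*cos(3*x)/9) dx by parts with u = x, dv = (-2*cos(3*x)/9) dx, so v = -2*sin(3*x)/27: now x**2*cos(3*x)/9 - 2*x*sin(3*x)/27 + ∫(2*sin(3*x)/27) dx.
Step 3. Evaluate the standard form: now x**2*cos(3*x)/9 - 2*x*sin(3*x)/27 - 2*cos(3*x)/81.
Answer: x**2*cos(3*x)/9 - 2*x*sin(3*x)/27 - 2*cos(3*x)/81.


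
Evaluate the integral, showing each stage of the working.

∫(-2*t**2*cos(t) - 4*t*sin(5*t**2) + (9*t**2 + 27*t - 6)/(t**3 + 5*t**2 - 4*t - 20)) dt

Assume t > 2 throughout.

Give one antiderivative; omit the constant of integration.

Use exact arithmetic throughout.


Step 1. Rewrite: now ∫(-4*t*sin(5*t**2)) dt + ∫(-2*t**2*cos(t)) dt + ∫((9*t**2 + 27*t - 6)/(t**3 + 5*t**2 - 4*t - 20)) dt.
Step 2. Decompose ∫((9*t**2 + 27*t - 6)/(t**3 + 5*t**2 - 4*t - 20)) dt by partial fractions, (9*t**2 + 27*t - 6)/(t**3 + 5*t**2 - 4*t - 20) = 4/(t + 5) + 2/(t + 2) + 3/(t - 2): now ∫(-4*t*sin(5*t**2)) dt + ∫(-2*t**2*cos(t)) dt + ∫(3/(t - 2)) dt + ∫(2/(t + 2)) dt + ∫(4/(t + 5)) dt.
Step 3. Evaluate the standard form [assuming t > -5]: now 4*log(t + 5) + ∫(-4*t*sin(5*t**2)) dt + ∫(-2*t**2*cos(t)) dt + ∫(3/(t - 2)) dt + ∫(2/(t + 2)) dt.
Step 4. Evaluate the standard form [assuming t > 2]: now 3*log(t - 2) + 4*log(t + 5) + ∫(-4*t*sin(5*t**2)) dt + ∫(-2*t**2*cos(t)) dt + ∫(2/(t + 2)) dt.
Step 5. Evaluate the standard form [assuming t > -2]: now 3*log(t - 2) + 2*log(t + 2) + 4*log(t + 5) + ∫(-4*t*sin(5*t**2)) dt + ∫(-2*t**2*cos(t)) dt.
Step 6. Substitute u = t**2, turning ∫(-4*t*sin(5*t**2)) dt into ∫(-2*sin(5*u)) du: now 3*log(t - 2) + 2*log(t + 2) + 4*log(t + 5) + ∫(-2*t**2*cos(t)) dt + ∫(-2*sin(5*u)) du.
Step 7. Evaluate the standard form: now 3*log(t - 2) + 2*log(t + 2) + 4*log(t + 5) + 2*cos(5*u)/5 + ∫(-2*t**2*cos(t)) dt.
Step 8. Substitute back u = t**2: now 3*log(t - 2) + 2*log(t + 2) + 4*log(t + 5) + 2*cos(5*t**2)/5 + ∫(-2*t**2*cos(t)) dt.
Step 9. Integrate ∫(-2*t**2*cos(t)) dt by parts with u = t**2, dv = (-2*cos(t)) dt, so v = -2*sin(t): now -2*t**2*sin(t) + 3*log(t - 2) + 2*log(t + 2) + 4*log(t + 5) + 2*cos(5*t**2)/5 + ∫(4*t*sin(t)) dt.
Step 10. Integrate ∫(4*t*sin(t)) dt by parts with u = t, dv = (4*sin(t)) dt, so v = -4*cos(t): now -2*t**2*sin(t) - 4*t*cos(t) + 3*log(t - 2) + 2*log(t + 2) + 4*log(t + 5) + 2*cos(5*t**2)/5 + ∫(4*cos(t)) dt.
Step 11. Evaluate the standard form: now -2*t**2*sin(t) - 4*t*cos(t) + 3*log(t - 2) + 2*log(t + 2) + 4*log(t + 5) + 4*sin(t) + 2*cos(5*t**2)/5.
Answer: -2*t**2*sin(t) - 4*t*cos(t) + 3*log(t - 2) + 2*log(t + 2) + 4*log(t + 5) + 4*sin(t) + 2*cos(5*t**2)/5.


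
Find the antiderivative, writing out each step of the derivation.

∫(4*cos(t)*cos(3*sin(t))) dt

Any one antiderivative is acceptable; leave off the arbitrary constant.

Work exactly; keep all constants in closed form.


Step 1. Substitute u = sin(t), turning ∫(4*cos(t)*cos(3*sin(t))) dt into ∫(4*cos(3*u)) du: now ∫(4*cos(3*u)) du.
Step 2. Evaluate the standard form: now 4*sin(3*u)/3.
Step 3. Substitute back u = sin(t): now 4*sin(3*sin(t))/3.
Answer: 4*sin(3*sin(t))/3.


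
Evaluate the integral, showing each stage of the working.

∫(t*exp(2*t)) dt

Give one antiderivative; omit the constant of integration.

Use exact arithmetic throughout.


Step 1. Integrate ∫(t*exp(2*t)) dt by parts with u = t, dv = (exp(2*t)) dt, so v = exp(2*t)/2: now t*exp(2*t)/2 + ∫(-exp(2*t)/2) dt.
Step 2. Evaluate the standard form: now t*exp(2*t)/2 - exp(2*t)/4.
Answer: t*exp(2*t)/2 - exp(2*t)/4.


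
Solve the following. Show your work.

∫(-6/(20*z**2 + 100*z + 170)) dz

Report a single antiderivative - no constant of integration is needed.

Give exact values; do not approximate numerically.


Step 1. Substitute u = -2*z - 5, turning ∫(-6/(20*z**2 + 100*z + 170)) dz into ∫(3/(5*(u**2 + 9))) du: now ∫(3/(5*(u**2 + 9))) du.
Step 2. Evaluate the standard form: now atan(u/3)/5.
Step 3. Substitute back u = -2*z - 5: now -atan(2*z/3 + 5/3)/5.
Answer: -atan(2*z/3 + 5/3)/5.


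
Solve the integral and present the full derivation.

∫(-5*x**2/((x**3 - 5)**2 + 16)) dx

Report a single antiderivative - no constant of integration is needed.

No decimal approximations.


Step 1. Substitute u = x**3 - 5, turning ∫(-5*x**2/((x**3 - 5)**2 + 16)) dx into ∫(-5/(3*(u**2 + 16))) du: now ∫(-5/(3*(u**2 + 16))) du.
Step 2. Evaluate the standard form: now -5*atan(u/4)/12.
Step 3. Substitute back u = x**3 - 5: now -5*atan(x**3/4 - 5/4)/12.
Answer: -5*atan(x**3/4 - 5/4)/12.


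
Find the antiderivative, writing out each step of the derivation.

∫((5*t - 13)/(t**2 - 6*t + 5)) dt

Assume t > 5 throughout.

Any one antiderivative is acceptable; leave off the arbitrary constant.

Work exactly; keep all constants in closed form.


Step 1. Decompose ∫((5*t - 13)/(t**2 - 6*t + 5)) dt by partial fractions, (5*t - 13)/(t**2 - 6*t + 5) = 2/(t - 1) + 3/(t - 5): now ∫(3/(t - 5)) dt + ∫(2/(t - 1)) dt.
Step 2. Evaluate the standard form [assuming t > 1]: now 2*log(t - 1) + ∫(3/(t - 5)) dt.
Step 3. Evaluate the standard form [assuming t > 5]: now 3*log(t - 5) + 2*log(t - 1).
Answer: 3*log(t - 5) + 2*log(t - 1).


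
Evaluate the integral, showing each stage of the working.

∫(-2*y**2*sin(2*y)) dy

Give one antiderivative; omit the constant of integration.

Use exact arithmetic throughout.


Step 1. Integrate ∫(-2*y**2*sin(2*y)) dy by parts with u = y**2, dv = (-2*sin(2*y)) dy, so v = cos(2*y): now y**2*cos(2*y) + ∫(-2*y*cos(2*y)) dy.
Step 2. Integrate ∫(-2*y*cos(2*y)) dy by parts with u = y, dv = (-2*cos(2*y)) dy, so v = -sin(2*y): now y**2*cos(2*y) - y*sin(2*y) + ∫(sin(2*y)) dy.
Step 3. Evaluate the standard form: now y**2*cos(2*y) - y*sin(2*y) - cos(2*y)/2.
Answer: y**2*cos(2*y) - y*sin(2*y) - cos(2*y)/2.


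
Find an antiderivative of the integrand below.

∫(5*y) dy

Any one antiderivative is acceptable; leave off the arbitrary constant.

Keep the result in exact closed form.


Answer: 5*y**2/2.


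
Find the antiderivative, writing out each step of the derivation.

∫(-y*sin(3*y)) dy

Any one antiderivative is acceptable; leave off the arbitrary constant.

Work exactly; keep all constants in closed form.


Step 1. Integrate ∫(-y*sin(3*y)) dy by parts with u = y, dv = (-sin(3*y)) dy, so v = cos(3*y)/3: now y*cos(3*y)/3 + ∫(-cos(3*y)/3) dy.
Step 2. Evaluate the standard form: now y*cos(3*y)/3 - sin(3*y)/9.
Answer: y*cos(3*y)/3 - sin(3*y)/9.


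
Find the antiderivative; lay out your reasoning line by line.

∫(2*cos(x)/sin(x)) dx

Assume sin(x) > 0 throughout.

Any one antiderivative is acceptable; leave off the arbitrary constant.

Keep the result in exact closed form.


Step 1. Substitute u = sin(x), turning ∫(2*cos(x)/sin(x)) dx into ∫(2/u) du: now ∫(2/u) du.
Step 2. Evaluate the standard form [assuming u > 0]: now 2*log(u).
Step 3. Substitute back u = sin(x): now 2*log(sin(x)).
Answer: 2*log(sin(x)).


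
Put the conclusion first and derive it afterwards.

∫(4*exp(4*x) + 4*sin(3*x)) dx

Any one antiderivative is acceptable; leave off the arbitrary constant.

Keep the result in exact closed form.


The answer is exp(4*x) - 4*cos(3*x)/3.
Step 1. Rewrite: now ∫(4*exp(4*x)) dx + ∫(4*sin(3*x)) dx.
Step 2. Evaluate the standard form: now exp(4*x) + ∫(4*sin(3*x)) dx.
Step 3. Evaluate the standard form: now exp(4*x) - 4*cos(3*x)/3.
Answer: exp(4*x) - 4*cos(3*x)/3.


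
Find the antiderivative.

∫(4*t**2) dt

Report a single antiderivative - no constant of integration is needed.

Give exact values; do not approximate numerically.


Answer: 4*t**3/3.


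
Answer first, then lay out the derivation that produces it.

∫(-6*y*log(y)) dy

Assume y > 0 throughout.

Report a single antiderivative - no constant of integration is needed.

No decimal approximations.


The answer is -3*y**2*log(y) + 3*y**2/2.
Step 1. Integrate ∫(-6*y*log(y)) dy by parts with u = log(y), dv = (-6*y) dy, so v = -3*y**2 [assuming y > 0]: now -3*y**2*log(y) + ∫(3*y) dy.
Step 2. Evaluate the standard form: now -3*y**2*log(y) + 3*y**2/2.
Answer: -3*y**2*log(y) + 3*y**2/2.


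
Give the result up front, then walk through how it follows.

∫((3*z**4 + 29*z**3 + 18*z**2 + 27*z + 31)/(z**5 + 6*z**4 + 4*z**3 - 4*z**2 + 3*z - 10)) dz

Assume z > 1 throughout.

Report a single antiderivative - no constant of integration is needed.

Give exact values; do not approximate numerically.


The answer is 3*log(z - 1) + 3*log(z + 2) - 3*log(z + 5) - atan(z).
Step 1. Decompose ∫((3*z**4 + 29*z**3 + 18*z**2 + 27*z + 31)/(z**5 + 6*z**4 + 4*z**3 - 4*z**2 + 3*z - 10)) dz by partial fractions, (3*z**4 + 29*z**3 + 18*z**2 + 27*z + 31)/(z**5 + 6*z**4 + 4*z**3 - 4*z**2 + 3*z - 10) = -1/(z**2 + 1) - 3/(z + 5) + 3/(z + 2) + 3/(z - 1): now ∫(3/(z - 1)) dz + ∫(3/(z + 2)) dz + ∫(-3/(z + 5)) dz + ∫(-1/(z**2 + 1)) dz.
Step 2. Evaluate the standard form [assuming z > -5]: now -3*log(z + 5) + ∫(3/(z - 1)) dz + ∫(3/(z + 2)) dz + ∫(-1/(z**2 + 1)) dz.
Step 3. Evaluate the standard form [assuming z > 1]: now 3*log(z - 1) - 3*log(z + 5) + ∫(3/(z + 2)) dz + ∫(-1/(z**2 + 1)) dz.
Step 4. Evaluate the standard form [assuming z > -2]: now 3*log(z - 1) + 3*log(z + 2) - 3*log(z + 5) + ∫(-1/(z**2 + 1)) dz.
Step 5. Evaluate the standard form: now 3*log(z - 1) + 3*log(z + 2) - 3*log(z + 5) - atan(z).
Answer: 3*log(z - 1) + 3*log(z + 2) - 3*log(z + 5) - atan(z).


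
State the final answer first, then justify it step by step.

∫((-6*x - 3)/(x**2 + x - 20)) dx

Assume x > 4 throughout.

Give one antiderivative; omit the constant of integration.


The answer is -3*log(x - 4) - 3*log(x + 5).
Step 1. Decompose ∫((-6*x - 3)/(x**2 + x - 20)) dx by partial fractions, (-6*x - 3)/(x**2 + x - 20) = -3/(x + 5) - 3/(x - 4): now ∫(-3/(x - 4)) dx + ∫(-3/(x + 5)) dx.
Step 2. Evaluate the standard form [assuming x > -5]: now -3*log(x + 5) + ∫(-3/(x - 4)) dx.
Step 3. Evaluate the standard form [assuming x > 4]: now -3*log(x - 4) - 3*log(x + 5).
Answer: -3*log(x - 4) - 3*log(x + 5).


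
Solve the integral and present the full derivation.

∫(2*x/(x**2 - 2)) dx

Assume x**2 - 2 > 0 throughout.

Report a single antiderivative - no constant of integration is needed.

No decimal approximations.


Step 1. Substitute u = x**2 - 2, turning ∫(2*x/(x**2 - 2)) dx into ∫(1/u) du: now ∫(1/u) du.
Step 2. Evaluate the standard form [assuming u > 0]: now log(u).
Step 3. Substitute back u = x**2 - 2: now log(x**2 - 2).
Answer: log(x**2 - 2).


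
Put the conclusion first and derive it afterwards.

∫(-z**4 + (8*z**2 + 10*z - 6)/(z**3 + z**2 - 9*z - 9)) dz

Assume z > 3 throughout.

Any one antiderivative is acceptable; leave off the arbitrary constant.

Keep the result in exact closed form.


The answer is -z**5/5 + 4*log(z - 3) + log(z + 1) + 3*log(z + 3).
Step 1. Rewrite: now ∫(-z**4) dz + ∫((8*z**2 + 10*z - 6)/(z**3 + z**2 - 9*z - 9)) dz.
Step 2. Evaluate the standard form: now -z**5/5 + ∫((8*z**2 + 10*z - 6)/(z**3 + z**2 - 9*z - 9)) dz.
Step 3. Decompose ∫((8*z**2 + 10*z - 6)/(z**3 + z**2 - 9*z - 9)) dz by partial fractions, (8*z**2 + 10*z - 6)/(z**3 + z**2 - 9*z - 9) = 3/(z + 3) + 1/(z + 1) + 4/(z - 3): now -z**5/5 + ∫(4/(z - 3)) dz + ∫(1/(z + 1)) dz + ∫(3/(z + 3)) dz.
Step 4. Evaluate the standard form [assuming z > -3]: now -z**5/5 + 3*log(z + 3) + ∫(4/(z - 3)) dz + ∫(1/(z + 1)) dz.
Step 5. Evaluate the standard form [assuming z > 3]: now -z**5/5 + 4*log(z - 3) + 3*log(z + 3) + ∫(1/(z + 1)) dz.
Step 6. Evaluate the standard form [assuming z > -1]: now -z**5/5 + 4*log(z - 3) + log(z + 1) + 3*log(z + 3).
Answer: -z**5/5 + 4*log(z - 3) + log(z + 1) + 3*log(z + 3).


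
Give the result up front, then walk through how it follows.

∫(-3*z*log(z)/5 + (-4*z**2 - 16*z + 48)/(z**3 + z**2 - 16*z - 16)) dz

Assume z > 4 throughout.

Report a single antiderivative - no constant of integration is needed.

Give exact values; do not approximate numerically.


The answer is -3*z**2*log(z)/10 + 3*z**2/20 - 2*log(z - 4) - 4*log(z + 1) + 2*log(z + 4).
Step 1. Rewrite: now ∫(-3*z*log(z)/5) dz + ∫((-4*z**2 - 16*z + 48)/(z**3 + z**2 - 16*z - 16)) dz.
Step 2. Integrate ∫(-3*z*log(z)/5) dz by parts with u = log(z), dv = (-3*z/5) dz, so v = -3*z**2/10 [assuming z > 0]: now -3*z**2*log(z)/10 + ∫(3*z/10) dz + ∫((-4*z**2 - 16*z + 48)/(z**3 + z**2 - 16*z - 16)) dz.
Step 3. Evaluate the standard form: now -3*z**2*log(z)/10 + 3*z**2/20 + ∫((-4*z**2 - 16*z + 48)/(z**3 + z**2 - 16*z - 16)) dz.
Step 4. Decompose ∫((-4*z**2 - 16*z + 48)/(z**3 + z**2 - 16*z - 16)) dz by partial fractions, (-4*z**2 - 16*z + 48)/(z**3 + z**2 - 16*z - 16) = 2/(z + 4) - 4/(z + 1) - 2/(z - 4): now -3*z**2*log(z)/10 + 3*z**2/20 + ∫(-2/(z - 4)) dz + ∫(-4/(z + 1)) dz + ∫(2/(z + 4)) dz.
Step 5. Evaluate the standard form [assuming z > -4]: now -3*z**2*log(z)/10 + 3*z**2/20 + 2*log(z + 4) + ∫(-2/(z - 4)) dz + ∫(-4/(z + 1)) dz.
Step 6. Evaluate the standard form [assuming z > -1]: now -3*z**2*log(z)/10 + 3*z**2/20 - 4*log(z + 1) + 2*log(z + 4) + ∫(-2/(z - 4)) dz.
Step 7. Evaluate the standard form [assuming z > 4]: now -3*z**2*log(z)/10 + 3*z**2/20 - 2*log(z - 4) - 4*log(z + 1) + 2*log(z + 4).
Answer: -3*z**2*log(z)/10 + 3*z**2/20 - 2*log(z - 4) - 4*log(z + 1) + 2*log(z + 4).


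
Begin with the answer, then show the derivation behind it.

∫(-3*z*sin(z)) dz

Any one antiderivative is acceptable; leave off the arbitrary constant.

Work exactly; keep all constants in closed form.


The answer is 3*z*cos(z) - 3*sin(z).
Step 1. Integrate ∫(-3*z*sin(z)) dz by parts with u = z, dv = (-3*sin(z)) dz, so v = 3*cos(z): now 3*z*cos(z) + ∫(-3*cos(z)) dz.
Step 2. Evaluate the standard form: now 3*z*cos(z) - 3*sin(z).
Answer: 3*z*cos(z) - 3*sin(z).


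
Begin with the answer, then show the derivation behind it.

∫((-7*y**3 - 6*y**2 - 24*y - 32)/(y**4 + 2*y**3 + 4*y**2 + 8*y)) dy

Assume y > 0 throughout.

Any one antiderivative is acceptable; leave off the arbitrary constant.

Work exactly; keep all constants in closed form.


The answer is -4*log(y) - 3*log(y + 2) + atan(y/2).
Step 1. Decompose ∫((-7*y**3 - 6*y**2 - 24*y - 32)/(y**4 + 2*y**3 + 4*y**2 + 8*y)) dy by partial fractions, (-7*y**3 - 6*y**2 - 24*y - 32)/(y**4 + 2*y**3 + 4*y**2 + 8*y) = 2/(y**2 + 4) - 3/(y + 2) - 4/y: now ∫(-4/y) dy + ∫(-3/(y + 2)) dy + ∫(2/(y**2 + 4)) dy.
Step 2. Evaluate the standard form [assuming y > 0]: now -4*log(y) + ∫(-3/(y + 2)) dy + ∫(2/(y**2 + 4)) dy.
Step 3. Evaluate the standard form [assuming y > -2]: now -4*log(y) - 3*log(y + 2) + ∫(2/(y**2 + 4)) dy.
Step 4. Evaluate the standard form: now -4*log(y) - 3*log(y + 2) + atan(y/2).
Answer: -4*log(y) - 3*log(y + 2) + atan(y/2).


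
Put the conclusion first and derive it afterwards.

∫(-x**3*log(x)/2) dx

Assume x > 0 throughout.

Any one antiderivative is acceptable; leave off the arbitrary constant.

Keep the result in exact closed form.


The answer is -x**4*log(x)/8 + x**4/32.
Step 1. Integrate ∫(-x**3*log(x)/2) dx by parts with u = log(x), dv = (-x**3/2) dx, so v = -x**4/8 [assuming x > 0]: now -x**4*log(x)/8 + ∫(x**3/8) dx.
Step 2. Evaluate the standard form: now -x**4*log(x)/8 + x**4/32.
Answer: -x**4*log(x)/8 + x**4/32.


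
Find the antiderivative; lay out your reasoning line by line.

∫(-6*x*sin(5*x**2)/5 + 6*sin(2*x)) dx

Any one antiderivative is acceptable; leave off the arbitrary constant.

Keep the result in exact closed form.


Step 1. Rewrite: now ∫(-6*x*sin(5*x**2)/5) dx + ∫(6*sin(2*x)) dx.
Step 2. Substitute u = x**2, turning ∫(-6*x*sin(5*x**2)/5) dx into ∫(-3*sin(5*u)/5) du: now ∫(-3*sin(5*u)/5) du + ∫(6*sin(2*x)) dx.
Step 3. Evaluate the standard form: now 3*cos(5*u)/25 + ∫(6*sin(2*x)) dx.
Step 4. Substitute back u = x**2: now 3*cos(5*x**2)/25 + ∫(6*sin(2*x)) dx.
Step 5. Evaluate the standard form: now -3*cos(2*x) + 3*cos(5*x**2)/25.
Answer: -3*cos(2*x) + 3*cos(5*x**2)/25.


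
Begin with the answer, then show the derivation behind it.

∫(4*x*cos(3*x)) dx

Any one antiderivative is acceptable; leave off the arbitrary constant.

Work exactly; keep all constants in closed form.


The answer is 4*x*sin(3*x)/3 + 4*cos(3*x)/9.
Step 1. Integrate ∫(4*x*cos(3*x)) dx by parts with u = x, dv = (4*cos(3*x)) dx, so v = 4*sin(3*x)/3: now 4*x*sin(3*x)/3 + ∫(-4*sin(3*x)/3) dx.
Step 2. Evaluate the standard form: now 4*x*sin(3*x)/3 + 4*cos(3*x)/9.
Answer: 4*x*sin(3*x)/3 + 4*cos(3*x)/9.


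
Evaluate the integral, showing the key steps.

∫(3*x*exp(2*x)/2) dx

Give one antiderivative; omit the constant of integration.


Step 1. Integrate ∫(3*x*exp(2*x)/2) dx by parts with u = x, dv = (3*exp(2*x)/2) dx, so v = 3*exp(2*x)/4: now 3*x*exp(2*x)/4 + ∫(-3*exp(2*x)/4) dx.
Step 2. Evaluate the standard form: now 3*x*exp(2*x)/4 - 3*exp(2*x)/8.
Answer: 3*x*exp(2*x)/4 - 3*exp(2*x)/8.


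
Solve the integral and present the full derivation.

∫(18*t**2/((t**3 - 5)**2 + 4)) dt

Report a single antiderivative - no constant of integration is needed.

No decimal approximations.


Step 1. Substitute u = t**3 - 5, turning ∫(18*t**2/((t**3 - 5)**2 + 4)) dt into ∫(6/(u**2 + 4)) du: now ∫(6/(u**2 + 4)) du.
Step 2. Evaluate the standard form: now 3*atan(u/2).
Step 3. Substitute back u = t**3 - 5: now 3*atan(t**3/2 - 5/2).
Answer: 3*atan(t**3/2 - 5/2).


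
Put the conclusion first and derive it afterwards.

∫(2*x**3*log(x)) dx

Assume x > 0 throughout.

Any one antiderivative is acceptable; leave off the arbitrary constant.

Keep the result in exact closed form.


The answer is x**4*log(x)/2 - x**4/8.
Step 1. Integrate ∫(2*x**3*log(x)) dx by parts with u = log(x), dv = (2*x**3) dx, so v = x**4/2 [assuming x > 0]: now x**4*log(x)/2 + ∫(-x**3/2) dx.
Step 2. Evaluate the standard form: now x**4*log(x)/2 - x**4/8.
Answer: x**4*log(x)/2 - x**4/8.


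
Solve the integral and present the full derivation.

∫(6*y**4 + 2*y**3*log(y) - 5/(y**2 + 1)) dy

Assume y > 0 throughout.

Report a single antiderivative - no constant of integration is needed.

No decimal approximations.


Step 1. Rewrite: now ∫(6*y**4) dy + ∫(2*y**3*log(y)) dy + ∫(-5/(y**2 + 1)) dy.
Step 2. Integrate ∫(2*y**3*log(y)) dy by parts with u = log(y), dv = (2*y**3) dy, so v = y**4/2 [assuming y > 0]: now y**4*log(y)/2 + ∫(-y**3/2) dy + ∫(6*y**4) dy + ∫(-5/(y**2 + 1)) dy.
Step 3. Evaluate the standard form: now y**4*log(y)/2 - y**4/8 + ∫(6*y**4) dy + ∫(-5/(y**2 + 1)) dy.
Step 4. Evaluate the standard form: now y**4*log(y)/2 - y**4/8 - 5*atan(y) + ∫(6*y**4) dy.
Step 5. Evaluate the standard form: now 6*y**5/5 + y**4*log(y)/2 - y**4/8 - 5*atan(y).
Answer: 6*y**5/5 + y**4*log(y)/2 - y**4/8 - 5*atan(y).


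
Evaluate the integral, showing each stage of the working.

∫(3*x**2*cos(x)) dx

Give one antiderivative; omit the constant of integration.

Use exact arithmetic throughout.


Step 1. Integrate ∫(3*x**2*cos(x)) dx by parts with u = x**2, dv = (3*cos(x)) dx, so v = 3*sin(x): now 3*x**2*sin(x) + ∫(-6*x*sin(x)) dx.
Step 2. Integrate ∫(-6*x*sin(x)) dx by parts with u = x, dv = (-6*sin(x)) dx, so v = 6*cos(x): now 3*x**2*sin(x) + 6*x*cos(x) + ∫(-6*cos(x)) dx.
Step 3. Evaluate the standard form: now 3*x**2*sin(x) + 6*x*cos(x) - 6*sin(x).
Answer: 3*x**2*sin(x) + 6*x*cos(x) - 6*sin(x).


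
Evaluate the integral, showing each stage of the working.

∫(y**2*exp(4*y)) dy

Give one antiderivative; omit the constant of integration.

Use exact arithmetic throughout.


Step 1. Integrate ∫(y**2*exp(4*y)) dy by parts with u = y**2, dv = (exp(4*y)) dy, so v = exp(4*y)/4: now y**2*exp(4*y)/4 + ∫(-y*exp(4*y)/2) dy.
Step 2. Integrate ∫(-y*exp(4*y)/2) dy by parts with u = y, dv = (-exp(4*y)/2) dy, so v = -exp(4*y)/8: now y**2*exp(4*y)/4 - y*exp(4*y)/8 + ∫(exp(4*y)/8) dy.
Step 3. Evaluate the standard form: now y**2*exp(4*y)/4 - y*exp(4*y)/8 + exp(4*y)/32.
Answer: y**2*exp(4*y)/4 - y*exp(4*y)/8 + exp(4*y)/32.


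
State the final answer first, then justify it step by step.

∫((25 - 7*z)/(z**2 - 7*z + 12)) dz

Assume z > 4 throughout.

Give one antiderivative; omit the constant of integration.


The answer is -3*log(z - 4) - 4*log(z - 3).
Step 1. Decompose ∫((25 - 7*z)/(z**2 - 7*z + 12)) dz by partial fractions, (25 - 7*z)/(z**2 - 7*z + 12) = -4/(z - 3) - 3/(z - 4): now ∫(-3/(z - 4)) dz + ∫(-4/(z - 3)) dz.
Step 2. Evaluate the standard form [assuming z > 4]: now -3*log(z - 4) + ∫(-4/(z - 3)) dz.
Step 3. Evaluate the standard form [assuming z > 3]: now -3*log(z - 4) - 4*log(z - 3).
Answer: -3*log(z - 4) - 4*log(z - 3).


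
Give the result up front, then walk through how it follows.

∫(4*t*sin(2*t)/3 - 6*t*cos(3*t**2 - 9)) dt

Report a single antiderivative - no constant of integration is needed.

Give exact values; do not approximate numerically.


The answer is -2*t*cos(2*t)/3 + sin(2*t)/3 - sin(3*t**2 - 9).
Step 1. Rewrite: now ∫(4*t*sin(2*t)/3) dt + ∫(-6*t*cos(3*t**2 - 9)) dt.
Step 2. Integrate ∫(4*t*sin(2*t)/3) dt by parts with u = t, dv = (4*sin(2*t)/3) dt, so v = -2*cos(2*t)/3: now -2*t*cos(2*t)/3 + ∫(-6*t*cos(3*t**2 - 9)) dt + ∫(2*cos(2*t)/3) dt.
Step 3. Evaluate the standard form: now -2*t*cos(2*t)/3 + sin(2*t)/3 + ∫(-6*t*cos(3*t**2 - 9)) dt.
Step 4. Substitute u = t**2 - 3, turning ∫(-6*t*cos(3*t**2 - 9)) dt into ∫(-3*cos(3*u)) du: now -2*t*cos(2*t)/3 + sin(2*t)/3 + ∫(-3*cos(3*u)) du.
Step 5. Evaluate the standard form: now -2*t*cos(2*t)/3 + sin(2*t)/3 - sin(3*u).
Step 6. Substitute back u = t**2 - 3: now -2*t*cos(2*t)/3 + sin(2*t)/3 - sin(3*t**2 - 9).
Answer: -2*t*cos(2*t)/3 + sin(2*t)/3 - sin(3*t**2 - 9).


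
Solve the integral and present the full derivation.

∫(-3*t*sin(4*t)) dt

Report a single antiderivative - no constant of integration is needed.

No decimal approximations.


Step 1. Integrate ∫(-3*t*sin(4*t)) dt by parts with u = t, dv = (-3*sin(4*t)) dt, so v = 3*cos(4*t)/4: now 3*t*cos(4*t)/4 + ∫(-3*cos(4*t)/4) dt.
Step 2. Evaluate the standard form: now 3*t*cos(4*t)/4 - 3*sin(4*t)/16.
Answer: 3*t*cos(4*t)/4 - 3*sin(4*t)/16.


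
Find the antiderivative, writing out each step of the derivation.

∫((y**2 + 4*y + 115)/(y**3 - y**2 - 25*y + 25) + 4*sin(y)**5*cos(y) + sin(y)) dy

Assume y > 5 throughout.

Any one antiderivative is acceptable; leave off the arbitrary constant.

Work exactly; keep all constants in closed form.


Step 1. Rewrite: now ∫((y**2 + 4*y + 115)/(y**3 - y**2 - 25*y + 25)) dy + ∫(4*sin(y)**5*cos(y)) dy + ∫(sin(y)) dy.
Step 2. Decompose ∫((y**2 + 4*y + 115)/(y**3 - y**2 - 25*y + 25)) dy by partial fractions, (y**2 + 4*y + 115)/(y**3 - y**2 - 25*y + 25) = 2/(y + 5) - 5/(y - 1) + 4/(y - 5): now ∫(4*sin(y)**5*cos(y)) dy + ∫(4/(y - 5)) dy + ∫(-5/(y - 1)) dy + ∫(2/(y + 5)) dy + ∫(sin(y)) dy.
Step 3. Evaluate the standard form [assuming y > 1]: now -5*log(y - 1) + ∫(4*sin(y)**5*cos(y)) dy + ∫(4/(y - 5)) dy + ∫(2/(y + 5)) dy + ∫(sin(y)) dy.
Step 4. Evaluate the standard form [assuming y > 5]: now 4*log(y - 5) - 5*log(y - 1) + ∫(4*sin(y)**5*cos(y)) dy + ∫(2/(y + 5)) dy + ∫(sin(y)) dy.
Step 5. Evaluate the standard form [assuming y > -5]: now 4*log(y - 5) - 5*log(y - 1) + 2*log(y + 5) + ∫(4*sin(y)**5*cos(y)) dy + ∫(sin(y)) dy.
Step 6. Evaluate the standard form: now 4*log(y - 5) - 5*log(y - 1) + 2*log(y + 5) - cos(y) + ∫(4*sin(y)**5*cos(y)) dy.
Step 7. Substitute u = sin(y), turning ∫(4*sin(y)**5*cos(y)) dy into ∫(4*u**5) du: now 4*log(y - 5) - 5*log(y - 1) + 2*log(y + 5) - cos(y) + ∫(4*u**5) du.
Step 8. Evaluate the standard form: now 2*u**6/3 + 4*log(y - 5) - 5*log(y - 1) + 2*log(y + 5) - cos(y).
Step 9. Substitute back u = sin(y): now 4*log(y - 5) - 5*log(y - 1) + 2*log(y + 5) + 2*sin(y)**6/3 - cos(y).
Answer: 4*log(y - 5) - 5*log(y - 1) + 2*log(y + 5) + 2*sin(y)**6/3 - cos(y).


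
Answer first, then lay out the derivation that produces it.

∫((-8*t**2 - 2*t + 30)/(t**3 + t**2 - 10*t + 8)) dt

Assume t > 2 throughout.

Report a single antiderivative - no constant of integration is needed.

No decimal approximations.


The answer is -log(t - 2) - 4*log(t - 1) - 3*log(t + 4).
Step 1. Decompose ∫((-8*t**2 - 2*t + 30)/(t**3 + t**2 - 10*t + 8)) dt by partial fractions, (-8*t**2 - 2*t + 30)/(t**3 + t**2 - 10*t + 8) = -3/(t + 4) - 4/(t - 1) - 1/(t - 2): now ∫(-1/(t - 2)) dt + ∫(-4/(t - 1)) dt + ∫(-3/(t + 4)) dt.
Step 2. Evaluate the standard form [assuming t > 1]: now -4*log(t - 1) + ∫(-1/(t - 2)) dt + ∫(-3/(t + 4)) dt.
Step 3. Evaluate the standard form [assuming t > -4]: now -4*log(t - 1) - 3*log(t + 4) + ∫(-1/(t - 2)) dt.
Step 4. Evaluate the standard form [assuming t > 2]: now -log(t - 2) - 4*log(t - 1) - 3*log(t + 4).
Answer: -log(t - 2) - 4*log(t - 1) - 3*log(t + 4).


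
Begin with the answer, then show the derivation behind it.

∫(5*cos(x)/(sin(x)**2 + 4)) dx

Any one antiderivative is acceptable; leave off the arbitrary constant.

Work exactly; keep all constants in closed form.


The answer is 5*atan(sin(x)/2)/2.
Step 1. Substitute u = sin(x), turning ∫(5*cos(x)/(sin(x)**2 + 4)) dx into ∫(5/(u**2 + 4)) du: now ∫(5/(u**2 + 4)) du.
Step 2. Evaluate the standard form: now 5*atan(u/2)/2.
Step 3. Substitute back u = sin(x): now 5*atan(sin(x)/2)/2.
Answer: 5*atan(sin(x)/2)/2.


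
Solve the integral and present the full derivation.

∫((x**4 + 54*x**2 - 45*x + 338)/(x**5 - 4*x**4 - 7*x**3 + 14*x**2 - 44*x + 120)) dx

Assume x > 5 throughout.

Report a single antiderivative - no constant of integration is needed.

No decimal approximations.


Step 1. Decompose ∫((x**4 + 54*x**2 - 45*x + 338)/(x**5 - 4*x**4 - 7*x**3 + 14*x**2 - 44*x + 120)) dx by partial fractions, (x**4 + 54*x**2 - 45*x + 338)/(x**5 - 4*x**4 - 7*x**3 + 14*x**2 - 44*x + 120) = 3/(x**2 + 4) + 2/(x + 3) - 4/(x - 2) + 3/(x - 5): now ∫(3/(x - 5)) dx + ∫(-4/(x - 2)) dx + ∫(2/(x + 3)) dx + ∫(3/(x**2 + 4)) dx.
Step 2. Evaluate the standard form [assuming x > -3]: now 2*log(x + 3) + ∫(3/(x - 5)) dx + ∫(-4/(x - 2)) dx + ∫(3/(x**2 + 4)) dx.
Step 3. Evaluate the standard form [assuming x > 2]: now -4*log(x - 2) + 2*log(x + 3) + ∫(3/(x - 5)) dx + ∫(3/(x**2 + 4)) dx.
Step 4. Evaluate the standard form [assuming x > 5]: now 3*log(x - 5) - 4*log(x - 2) + 2*log(x + 3) + ∫(3/(x**2 + 4)) dx.
Step 5. Evaluate the standard form: now 3*log(x - 5) - 4*log(x - 2) + 2*log(x + 3) + 3*atan(x/2)/2.
Answer: 3*log(x - 5) - 4*log(x - 2) + 2*log(x + 3) + 3*atan(x/2)/2.


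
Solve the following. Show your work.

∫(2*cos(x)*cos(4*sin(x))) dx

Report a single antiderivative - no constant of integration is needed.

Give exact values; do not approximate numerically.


Step 1. Substitute u = sin(x), turning ∫(2*cos(x)*cos(4*sin(x))) dx into ∫(2*cos(4*u)) du: now ∫(2*cos(4*u)) du.
Step 2. Evaluate the standard form: now sin(4*u)/2.
Step 3. Substitute back u = sin(x): now sin(4*sin(x))/2.
Answer: sin(4*sin(x))/2.


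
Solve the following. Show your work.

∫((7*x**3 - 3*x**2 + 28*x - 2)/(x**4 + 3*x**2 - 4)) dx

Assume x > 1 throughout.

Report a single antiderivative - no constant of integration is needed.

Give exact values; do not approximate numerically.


Step 1. Decompose ∫((7*x**3 - 3*x**2 + 28*x - 2)/(x**4 + 3*x**2 - 4)) dx by partial fractions, (7*x**3 - 3*x**2 + 28*x - 2)/(x**4 + 3*x**2 - 4) = -2/(x**2 + 4) + 4/(x + 1) + 3/(x - 1): now ∫(3/(x - 1)) dx + ∫(4/(x + 1)) dx + ∫(-2/(x**2 + 4)) dx.
Step 2. Evaluate the standard form [assuming x > 1]: now 3*log(x - 1) + ∫(4/(x + 1)) dx + ∫(-2/(x**2 + 4)) dx.
Step 3. Evaluate the standard form [assuming x > -1]: now 3*log(x - 1) + 4*log(x + 1) + ∫(-2/(x**2 + 4)) dx.
Step 4. Evaluate the standard form: now 3*log(x - 1) + 4*log(x + 1) - atan(x/2).
Answer: 3*log(x - 1) + 4*log(x + 1) - atan(x/2).


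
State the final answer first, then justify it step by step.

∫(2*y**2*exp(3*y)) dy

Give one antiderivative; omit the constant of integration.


The answer is 2*y**2*exp(3*y)/3 - 4*y*exp(3*y)/9 + 4*exp(3*y)/27.
Step 1. Integrate ∫(2*y**2*exp(3*y)) dy by parts with u = y**2, dv = (2*exp(3*y)) dy, so v = 2*exp(3*y)/3: now 2*y**2*exp(3*y)/3 + ∫(-4*y*exp(3*y)/3) dy.
Step 2. Integrate ∫(-4*y*exp(3*y)/3) dy by parts with u = y, dv = (-4*exp(3*y)/3) dy, so v = -4*exp(3*y)/9: now 2*y**2*exp(3*y)/3 - 4*y*exp(3*y)/9 + ∫(4*exp(3*y)/9) dy.
Step 3. Evaluate the standard form: now 2*y**2*exp(3*y)/3 - 4*y*exp(3*y)/9 + 4*exp(3*y)/27.
Answer: 2*y**2*exp(3*y)/3 - 4*y*exp(3*y)/9 + 4*exp(3*y)/27.


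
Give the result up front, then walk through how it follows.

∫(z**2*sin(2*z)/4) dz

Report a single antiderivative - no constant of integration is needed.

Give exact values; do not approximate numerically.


The answer is -z**2*cos(2*z)/8 + z*sin(2*z)/8 + cos(2*z)/16.
Step 1. Integrate ∫(z**2*sin(2*z)/4) dz by parts with u = z**2, dv = (sin(2*z)/4) dz, so v = -cos(2*z)/8: now -z**2*cos(2*z)/8 + ∫(z*cos(2*z)/4) dz.
Step 2. Integrate ∫(z*cos(2*z)/4) dz by parts with u = z, dv = (cos(2*z)/4) dz, so v = sin(2*z)/8: now -z**2*cos(2*z)/8 + z*sin(2*z)/8 + ∫(-sin(2*z)/8) dz.
Step 3. Evaluate the standard form: now -z**2*cos(2*z)/8 + z*sin(2*z)/8 + cos(2*z)/16.
Answer: -z**2*cos(2*z)/8 + z*sin(2*z)/8 + cos(2*z)/16.
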